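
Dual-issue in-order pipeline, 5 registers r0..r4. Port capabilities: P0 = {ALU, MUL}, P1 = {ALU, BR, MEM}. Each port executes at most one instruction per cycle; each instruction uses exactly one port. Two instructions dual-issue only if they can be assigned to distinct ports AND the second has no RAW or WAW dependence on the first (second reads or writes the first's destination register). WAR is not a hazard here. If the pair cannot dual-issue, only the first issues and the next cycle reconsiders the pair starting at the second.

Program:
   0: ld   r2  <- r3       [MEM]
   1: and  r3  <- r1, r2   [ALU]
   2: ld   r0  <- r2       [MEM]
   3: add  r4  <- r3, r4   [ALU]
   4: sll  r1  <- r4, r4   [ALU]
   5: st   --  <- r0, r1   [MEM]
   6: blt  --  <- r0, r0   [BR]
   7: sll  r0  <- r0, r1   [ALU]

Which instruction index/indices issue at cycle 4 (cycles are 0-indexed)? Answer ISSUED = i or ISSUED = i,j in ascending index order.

0. ld.MEM @i0  | RAW r2
1. and.ALU+ld.MEM @i1,i2  | pair
2. add.ALU @i3  | RAW r4
3. sll.ALU @i4  | RAW r1
4. st.MEM @i5  | no-port MEM/BR
5. blt.BR+sll.ALU @i6,i7  | pair

ISSUED = 5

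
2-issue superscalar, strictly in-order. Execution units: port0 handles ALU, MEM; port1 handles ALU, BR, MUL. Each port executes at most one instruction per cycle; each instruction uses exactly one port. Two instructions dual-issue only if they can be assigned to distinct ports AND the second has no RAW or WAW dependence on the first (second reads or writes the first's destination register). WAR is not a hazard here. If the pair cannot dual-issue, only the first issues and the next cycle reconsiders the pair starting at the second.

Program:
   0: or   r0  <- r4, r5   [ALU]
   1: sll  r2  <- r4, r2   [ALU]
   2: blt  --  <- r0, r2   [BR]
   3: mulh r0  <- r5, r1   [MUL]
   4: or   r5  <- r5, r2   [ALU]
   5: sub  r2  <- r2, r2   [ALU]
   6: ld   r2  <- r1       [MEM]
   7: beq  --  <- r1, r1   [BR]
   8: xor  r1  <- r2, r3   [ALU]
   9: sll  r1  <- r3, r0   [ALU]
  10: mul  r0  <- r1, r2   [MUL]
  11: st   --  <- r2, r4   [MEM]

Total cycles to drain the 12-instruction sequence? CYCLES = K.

  cy0 -> i0+i1 (or.ALU+sll.ALU) dual
  cy1 -> i2 (blt.BR) no-port BR/MUL
  cy2 -> i3+i4 (mulh.MUL+or.ALU) dual
  cy3 -> i5 (sub.ALU) WAW r2
  cy4 -> i6+i7 (ld.MEM+beq.BR) dual
  cy5 -> i8 (xor.ALU) WAW r1
  cy6 -> i9 (sll.ALU) RAW r1
  cy7 -> i10+i11 (mul.MUL+st.MEM) dual

CYCLES = 8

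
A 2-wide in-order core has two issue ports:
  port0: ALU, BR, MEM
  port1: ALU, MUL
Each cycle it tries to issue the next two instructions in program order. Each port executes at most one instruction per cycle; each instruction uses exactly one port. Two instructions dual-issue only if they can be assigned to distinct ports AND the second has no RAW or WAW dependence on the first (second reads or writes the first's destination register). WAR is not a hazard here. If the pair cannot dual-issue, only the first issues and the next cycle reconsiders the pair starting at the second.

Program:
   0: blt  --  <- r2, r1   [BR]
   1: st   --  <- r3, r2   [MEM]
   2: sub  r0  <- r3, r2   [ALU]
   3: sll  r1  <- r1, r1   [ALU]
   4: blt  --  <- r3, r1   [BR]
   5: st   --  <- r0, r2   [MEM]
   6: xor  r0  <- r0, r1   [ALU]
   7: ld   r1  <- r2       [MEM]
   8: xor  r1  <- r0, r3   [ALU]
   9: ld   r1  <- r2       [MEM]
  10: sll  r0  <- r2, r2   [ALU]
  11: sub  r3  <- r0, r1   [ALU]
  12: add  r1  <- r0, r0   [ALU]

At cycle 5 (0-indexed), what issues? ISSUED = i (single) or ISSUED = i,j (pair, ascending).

  cy0 -> i0 (blt) no-port BR/MEM
  cy1 -> i1+i2 (st sub) dual
  cy2 -> i3 (sll) RAW r1
  cy3 -> i4 (blt) no-port BR/MEM
  cy4 -> i5+i6 (st xor) dual
  cy5 -> i7 (ld) WAW r1
  cy6 -> i8 (xor) WAW r1
  cy7 -> i9+i10 (ld sll) dual
  cy8 -> i11+i12 (sub add) dual

ISSUED = 7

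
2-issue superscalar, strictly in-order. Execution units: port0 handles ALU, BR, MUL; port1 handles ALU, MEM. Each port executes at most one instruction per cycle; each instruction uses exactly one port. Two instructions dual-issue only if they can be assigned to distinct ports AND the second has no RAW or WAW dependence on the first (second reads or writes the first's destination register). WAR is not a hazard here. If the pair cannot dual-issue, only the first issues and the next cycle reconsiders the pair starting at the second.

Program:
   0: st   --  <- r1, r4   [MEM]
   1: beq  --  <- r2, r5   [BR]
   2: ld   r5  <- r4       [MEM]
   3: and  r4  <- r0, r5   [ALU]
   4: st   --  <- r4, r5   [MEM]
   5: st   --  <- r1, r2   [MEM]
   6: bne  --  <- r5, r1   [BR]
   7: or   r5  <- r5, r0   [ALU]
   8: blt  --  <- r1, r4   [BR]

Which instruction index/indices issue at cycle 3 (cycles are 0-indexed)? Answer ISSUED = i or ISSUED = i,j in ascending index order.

t=0 i0,i1:st/beq ; pair
t=1 i2:ld ; RAW r5
t=2 i3:and ; RAW r4
t=3 i4:st ; no-port MEM/MEM
t=4 i5,i6:st/bne ; pair
t=5 i7,i8:or/blt ; pair

ISSUED = 4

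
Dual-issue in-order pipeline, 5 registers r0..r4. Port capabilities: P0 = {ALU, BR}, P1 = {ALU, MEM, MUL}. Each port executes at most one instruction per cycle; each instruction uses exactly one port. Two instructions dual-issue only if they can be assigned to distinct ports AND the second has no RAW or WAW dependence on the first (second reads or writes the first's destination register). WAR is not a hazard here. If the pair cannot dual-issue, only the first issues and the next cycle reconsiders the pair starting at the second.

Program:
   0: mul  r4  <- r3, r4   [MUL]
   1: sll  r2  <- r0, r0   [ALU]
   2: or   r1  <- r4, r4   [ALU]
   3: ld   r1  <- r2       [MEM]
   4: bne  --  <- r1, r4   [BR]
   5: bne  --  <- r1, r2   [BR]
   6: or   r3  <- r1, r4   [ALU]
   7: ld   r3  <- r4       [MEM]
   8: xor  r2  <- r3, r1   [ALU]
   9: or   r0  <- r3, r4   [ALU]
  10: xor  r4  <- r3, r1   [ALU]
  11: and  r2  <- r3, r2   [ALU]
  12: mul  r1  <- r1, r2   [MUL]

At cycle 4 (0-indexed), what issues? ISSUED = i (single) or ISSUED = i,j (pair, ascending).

[0] i0/i1  mul/sll  -- pair
[1] i2  or  -- WAW r1
[2] i3  ld  -- RAW r1
[3] i4  bne  -- no-port BR/BR
[4] i5/i6  bne/or  -- pair
[5] i7  ld  -- RAW r3
[6] i8/i9  xor/or  -- pair
[7] i10/i11  xor/and  -- pair
[8] i12  mul  -- tail

ISSUED = 5,6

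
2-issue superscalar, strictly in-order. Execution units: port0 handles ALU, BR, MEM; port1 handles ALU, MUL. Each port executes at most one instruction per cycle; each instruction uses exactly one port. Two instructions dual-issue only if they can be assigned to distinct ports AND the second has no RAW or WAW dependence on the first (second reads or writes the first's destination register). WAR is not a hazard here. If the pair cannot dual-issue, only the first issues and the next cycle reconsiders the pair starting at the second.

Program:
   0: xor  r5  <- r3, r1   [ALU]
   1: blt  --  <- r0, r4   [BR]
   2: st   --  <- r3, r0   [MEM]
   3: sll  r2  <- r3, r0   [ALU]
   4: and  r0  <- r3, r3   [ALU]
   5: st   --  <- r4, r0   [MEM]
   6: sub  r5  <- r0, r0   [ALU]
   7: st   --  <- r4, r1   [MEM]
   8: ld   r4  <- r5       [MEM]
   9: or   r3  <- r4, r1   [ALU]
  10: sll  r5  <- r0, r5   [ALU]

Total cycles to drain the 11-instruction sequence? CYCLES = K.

CYCLES = 7

0. xor+blt @i0,i1  | 2-wide
1. st+sll @i2,i3  | 2-wide
2. and @i4  | RAW r0
3. st+sub @i5,i6  | 2-wide
4. st @i7  | no-port MEM/MEM
5. ld @i8  | RAW r4
6. or+sll @i9,i10  | 2-wide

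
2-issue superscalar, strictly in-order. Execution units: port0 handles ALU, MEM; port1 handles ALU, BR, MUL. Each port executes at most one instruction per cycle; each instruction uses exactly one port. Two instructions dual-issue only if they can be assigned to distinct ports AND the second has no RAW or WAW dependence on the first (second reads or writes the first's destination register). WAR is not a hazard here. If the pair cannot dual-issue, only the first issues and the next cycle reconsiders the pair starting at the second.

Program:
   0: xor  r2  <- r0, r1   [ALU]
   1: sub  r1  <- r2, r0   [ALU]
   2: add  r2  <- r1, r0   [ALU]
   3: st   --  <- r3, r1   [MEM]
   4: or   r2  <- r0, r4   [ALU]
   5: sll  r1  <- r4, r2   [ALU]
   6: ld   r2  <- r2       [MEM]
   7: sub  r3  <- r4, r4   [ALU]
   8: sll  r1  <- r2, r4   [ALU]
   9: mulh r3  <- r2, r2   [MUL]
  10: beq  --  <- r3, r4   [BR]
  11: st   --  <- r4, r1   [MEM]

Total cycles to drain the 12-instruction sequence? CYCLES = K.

c0: i0 xor.ALU  RAW r2
c1: i1 sub.ALU  RAW r1
c2: i2&i3 add.ALU/st.MEM  2-wide
c3: i4 or.ALU  RAW r2
c4: i5&i6 sll.ALU/ld.MEM  2-wide
c5: i7&i8 sub.ALU/sll.ALU  2-wide
c6: i9 mulh.MUL  no-port MUL/BR
c7: i10&i11 beq.BR/st.MEM  2-wide

CYCLES = 8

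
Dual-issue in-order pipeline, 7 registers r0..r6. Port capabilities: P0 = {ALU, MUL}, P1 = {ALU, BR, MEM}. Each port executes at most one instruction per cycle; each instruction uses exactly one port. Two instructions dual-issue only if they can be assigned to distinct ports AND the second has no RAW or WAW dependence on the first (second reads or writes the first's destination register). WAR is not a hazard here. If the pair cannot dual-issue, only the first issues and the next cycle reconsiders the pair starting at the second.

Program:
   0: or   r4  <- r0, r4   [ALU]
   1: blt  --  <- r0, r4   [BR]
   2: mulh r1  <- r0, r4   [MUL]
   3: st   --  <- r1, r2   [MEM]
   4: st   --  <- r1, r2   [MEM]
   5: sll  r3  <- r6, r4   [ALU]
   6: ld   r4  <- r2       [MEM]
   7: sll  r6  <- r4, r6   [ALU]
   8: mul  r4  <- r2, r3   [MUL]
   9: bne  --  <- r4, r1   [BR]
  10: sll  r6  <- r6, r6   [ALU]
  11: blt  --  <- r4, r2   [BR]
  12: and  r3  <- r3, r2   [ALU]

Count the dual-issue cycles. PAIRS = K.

[0] i0  or.ALU  -- RAW r4
[1] i1,i2  blt.BR mulh.MUL  -- dual
[2] i3  st.MEM  -- no-port MEM/MEM
[3] i4,i5  st.MEM sll.ALU  -- dual
[4] i6  ld.MEM  -- RAW r4
[5] i7,i8  sll.ALU mul.MUL  -- dual
[6] i9,i10  bne.BR sll.ALU  -- dual
[7] i11,i12  blt.BR and.ALU  -- dual

PAIRS = 5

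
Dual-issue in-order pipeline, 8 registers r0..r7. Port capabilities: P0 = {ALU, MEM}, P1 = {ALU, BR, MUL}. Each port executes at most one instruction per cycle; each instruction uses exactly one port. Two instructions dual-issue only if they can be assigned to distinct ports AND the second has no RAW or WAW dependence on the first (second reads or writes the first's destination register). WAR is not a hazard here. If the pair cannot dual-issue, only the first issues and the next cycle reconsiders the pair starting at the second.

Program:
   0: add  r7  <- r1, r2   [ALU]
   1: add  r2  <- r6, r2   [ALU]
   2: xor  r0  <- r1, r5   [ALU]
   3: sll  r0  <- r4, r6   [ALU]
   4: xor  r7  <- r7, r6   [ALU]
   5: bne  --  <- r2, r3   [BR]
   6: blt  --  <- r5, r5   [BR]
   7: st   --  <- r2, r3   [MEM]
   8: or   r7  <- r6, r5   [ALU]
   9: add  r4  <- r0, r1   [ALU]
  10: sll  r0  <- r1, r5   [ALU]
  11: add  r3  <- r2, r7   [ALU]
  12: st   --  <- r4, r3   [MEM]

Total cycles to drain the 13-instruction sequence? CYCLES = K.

0. add.ALU;add.ALU @i0,i1  | dual
1. xor.ALU @i2  | WAW r0
2. sll.ALU;xor.ALU @i3,i4  | dual
3. bne.BR @i5  | no-port BR/BR
4. blt.BR;st.MEM @i6,i7  | dual
5. or.ALU;add.ALU @i8,i9  | dual
6. sll.ALU;add.ALU @i10,i11  | dual
7. st.MEM @i12  | tail

CYCLES = 8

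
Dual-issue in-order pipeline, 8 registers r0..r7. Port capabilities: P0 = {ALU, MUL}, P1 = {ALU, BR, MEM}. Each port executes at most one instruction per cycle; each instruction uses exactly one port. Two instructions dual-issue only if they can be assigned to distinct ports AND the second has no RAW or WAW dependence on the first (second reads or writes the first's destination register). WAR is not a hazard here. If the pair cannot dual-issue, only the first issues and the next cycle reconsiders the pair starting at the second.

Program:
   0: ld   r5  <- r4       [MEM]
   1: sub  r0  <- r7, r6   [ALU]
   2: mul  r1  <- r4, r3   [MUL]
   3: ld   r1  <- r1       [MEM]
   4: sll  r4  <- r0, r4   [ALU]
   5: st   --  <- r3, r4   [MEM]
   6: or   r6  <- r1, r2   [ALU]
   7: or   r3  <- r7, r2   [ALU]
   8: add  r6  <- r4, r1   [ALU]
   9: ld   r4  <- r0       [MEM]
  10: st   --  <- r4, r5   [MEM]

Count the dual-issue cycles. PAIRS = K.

  cy0 -> i0&i1 (ld;sub) dual
  cy1 -> i2 (mul) RAW+WAW r1
  cy2 -> i3&i4 (ld;sll) dual
  cy3 -> i5&i6 (st;or) dual
  cy4 -> i7&i8 (or;add) dual
  cy5 -> i9 (ld) no-port MEM/MEM
  cy6 -> i10 (st) tail

PAIRS = 4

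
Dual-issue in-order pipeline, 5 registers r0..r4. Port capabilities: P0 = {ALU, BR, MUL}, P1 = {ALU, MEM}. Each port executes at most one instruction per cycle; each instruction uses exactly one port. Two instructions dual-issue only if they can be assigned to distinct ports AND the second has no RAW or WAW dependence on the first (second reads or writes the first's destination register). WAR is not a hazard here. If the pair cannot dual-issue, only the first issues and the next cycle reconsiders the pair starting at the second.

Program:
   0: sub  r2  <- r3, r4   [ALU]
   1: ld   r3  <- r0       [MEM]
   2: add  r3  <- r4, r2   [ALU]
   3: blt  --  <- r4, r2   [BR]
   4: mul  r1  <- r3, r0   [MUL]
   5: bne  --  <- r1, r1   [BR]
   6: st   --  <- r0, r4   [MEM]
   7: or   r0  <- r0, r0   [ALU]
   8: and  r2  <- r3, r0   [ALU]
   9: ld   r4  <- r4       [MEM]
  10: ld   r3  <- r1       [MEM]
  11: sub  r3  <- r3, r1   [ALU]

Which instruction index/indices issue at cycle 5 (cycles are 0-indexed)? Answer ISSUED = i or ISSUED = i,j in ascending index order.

ISSUED = 8,9

  cy0 -> i0&i1 (sub;ld) pair
  cy1 -> i2&i3 (add;blt) pair
  cy2 -> i4 (mul) no-port MUL/BR
  cy3 -> i5&i6 (bne;st) pair
  cy4 -> i7 (or) RAW r0
  cy5 -> i8&i9 (and;ld) pair
  cy6 -> i10 (ld) RAW+WAW r3
  cy7 -> i11 (sub) tail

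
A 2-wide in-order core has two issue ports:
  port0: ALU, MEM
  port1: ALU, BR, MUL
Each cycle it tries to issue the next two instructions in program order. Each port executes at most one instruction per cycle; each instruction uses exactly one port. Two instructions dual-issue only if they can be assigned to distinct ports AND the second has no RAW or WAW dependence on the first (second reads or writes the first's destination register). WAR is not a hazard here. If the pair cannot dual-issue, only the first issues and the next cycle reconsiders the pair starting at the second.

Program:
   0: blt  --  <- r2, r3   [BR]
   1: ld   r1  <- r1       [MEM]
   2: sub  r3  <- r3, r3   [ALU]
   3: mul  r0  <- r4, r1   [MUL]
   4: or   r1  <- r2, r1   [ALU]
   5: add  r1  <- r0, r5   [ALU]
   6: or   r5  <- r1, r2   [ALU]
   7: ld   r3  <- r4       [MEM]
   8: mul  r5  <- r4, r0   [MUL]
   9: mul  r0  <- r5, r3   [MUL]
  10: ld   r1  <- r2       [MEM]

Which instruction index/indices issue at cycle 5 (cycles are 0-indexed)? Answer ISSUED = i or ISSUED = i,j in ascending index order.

0. blt;ld @i0&i1  | dual
1. sub;mul @i2&i3  | dual
2. or @i4  | WAW r1
3. add @i5  | RAW r1
4. or;ld @i6&i7  | dual
5. mul @i8  | no-port MUL/MUL
6. mul;ld @i9&i10  | dual

ISSUED = 8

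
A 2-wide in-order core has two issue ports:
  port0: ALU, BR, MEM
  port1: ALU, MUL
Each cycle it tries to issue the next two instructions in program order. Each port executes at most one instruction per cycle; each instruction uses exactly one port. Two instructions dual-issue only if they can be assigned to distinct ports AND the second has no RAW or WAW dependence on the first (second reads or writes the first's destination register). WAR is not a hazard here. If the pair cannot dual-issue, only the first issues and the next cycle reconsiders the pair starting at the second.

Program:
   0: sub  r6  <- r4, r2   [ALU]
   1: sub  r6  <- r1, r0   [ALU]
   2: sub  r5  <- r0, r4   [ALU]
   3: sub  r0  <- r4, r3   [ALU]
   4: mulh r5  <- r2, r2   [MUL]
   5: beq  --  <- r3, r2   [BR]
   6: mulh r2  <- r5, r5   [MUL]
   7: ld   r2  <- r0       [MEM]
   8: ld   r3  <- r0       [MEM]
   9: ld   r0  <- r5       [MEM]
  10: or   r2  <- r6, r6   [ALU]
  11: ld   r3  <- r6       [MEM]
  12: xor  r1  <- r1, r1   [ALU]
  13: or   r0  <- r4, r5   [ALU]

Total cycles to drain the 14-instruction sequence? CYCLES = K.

CYCLES = 9

0. sub.ALU @i0  | WAW r6
1. sub.ALU+sub.ALU @i1+i2  | 2-wide
2. sub.ALU+mulh.MUL @i3+i4  | 2-wide
3. beq.BR+mulh.MUL @i5+i6  | 2-wide
4. ld.MEM @i7  | no-port MEM/MEM
5. ld.MEM @i8  | no-port MEM/MEM
6. ld.MEM+or.ALU @i9+i10  | 2-wide
7. ld.MEM+xor.ALU @i11+i12  | 2-wide
8. or.ALU @i13  | tail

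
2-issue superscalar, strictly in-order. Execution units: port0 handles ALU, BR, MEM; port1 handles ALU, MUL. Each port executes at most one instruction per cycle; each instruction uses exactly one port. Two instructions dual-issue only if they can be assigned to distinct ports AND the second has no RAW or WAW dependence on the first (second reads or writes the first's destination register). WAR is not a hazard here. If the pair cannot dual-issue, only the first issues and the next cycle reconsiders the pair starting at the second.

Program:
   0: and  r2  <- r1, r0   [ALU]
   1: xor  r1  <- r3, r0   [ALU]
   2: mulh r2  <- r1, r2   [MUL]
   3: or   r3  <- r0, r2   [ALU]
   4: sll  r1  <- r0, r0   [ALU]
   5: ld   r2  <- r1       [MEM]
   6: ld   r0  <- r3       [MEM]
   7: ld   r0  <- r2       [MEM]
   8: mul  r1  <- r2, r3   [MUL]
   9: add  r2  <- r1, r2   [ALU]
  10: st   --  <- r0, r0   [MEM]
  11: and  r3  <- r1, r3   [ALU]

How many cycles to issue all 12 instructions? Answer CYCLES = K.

CYCLES = 8

c0: i0,i1 and.ALU;xor.ALU  2-wide
c1: i2 mulh.MUL  RAW r2
c2: i3,i4 or.ALU;sll.ALU  2-wide
c3: i5 ld.MEM  no-port MEM/MEM
c4: i6 ld.MEM  no-port MEM/MEM
c5: i7,i8 ld.MEM;mul.MUL  2-wide
c6: i9,i10 add.ALU;st.MEM  2-wide
c7: i11 and.ALU  tail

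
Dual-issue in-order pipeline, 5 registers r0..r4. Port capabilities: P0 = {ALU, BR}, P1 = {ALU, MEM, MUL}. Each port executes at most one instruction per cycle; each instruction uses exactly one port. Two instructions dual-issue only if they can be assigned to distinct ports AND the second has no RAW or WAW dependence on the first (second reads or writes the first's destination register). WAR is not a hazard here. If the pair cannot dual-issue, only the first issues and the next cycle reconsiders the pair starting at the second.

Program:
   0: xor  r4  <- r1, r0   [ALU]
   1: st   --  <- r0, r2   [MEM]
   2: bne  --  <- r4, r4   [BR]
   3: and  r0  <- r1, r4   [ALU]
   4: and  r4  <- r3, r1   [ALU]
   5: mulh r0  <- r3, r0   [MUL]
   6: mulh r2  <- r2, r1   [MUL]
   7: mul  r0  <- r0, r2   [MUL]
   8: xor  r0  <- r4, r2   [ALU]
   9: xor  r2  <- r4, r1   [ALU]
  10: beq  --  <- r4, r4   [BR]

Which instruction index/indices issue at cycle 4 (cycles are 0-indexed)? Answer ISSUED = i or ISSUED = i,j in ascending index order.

c0: i0&i1 xor.ALU+st.MEM  dual
c1: i2&i3 bne.BR+and.ALU  dual
c2: i4&i5 and.ALU+mulh.MUL  dual
c3: i6 mulh.MUL  no-port MUL/MUL
c4: i7 mul.MUL  WAW r0
c5: i8&i9 xor.ALU+xor.ALU  dual
c6: i10 beq.BR  tail

ISSUED = 7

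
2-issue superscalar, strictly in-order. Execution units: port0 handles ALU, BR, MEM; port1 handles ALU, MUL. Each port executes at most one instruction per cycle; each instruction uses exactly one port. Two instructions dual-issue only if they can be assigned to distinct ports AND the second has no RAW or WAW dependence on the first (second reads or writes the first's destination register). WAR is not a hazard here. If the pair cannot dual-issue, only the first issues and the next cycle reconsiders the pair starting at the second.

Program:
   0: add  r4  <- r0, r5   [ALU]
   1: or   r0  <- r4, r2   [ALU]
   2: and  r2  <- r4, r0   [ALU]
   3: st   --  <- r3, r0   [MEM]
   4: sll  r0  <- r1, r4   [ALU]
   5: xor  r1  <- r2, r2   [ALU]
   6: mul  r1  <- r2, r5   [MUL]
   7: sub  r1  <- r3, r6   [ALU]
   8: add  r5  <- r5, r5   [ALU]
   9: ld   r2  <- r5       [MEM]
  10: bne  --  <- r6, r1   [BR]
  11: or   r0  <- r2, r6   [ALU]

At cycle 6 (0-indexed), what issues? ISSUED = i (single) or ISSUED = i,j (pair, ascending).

ISSUED = 9

  cy0 -> i0 (add) RAW r4
  cy1 -> i1 (or) RAW r0
  cy2 -> i2/i3 (and+st) pair
  cy3 -> i4/i5 (sll+xor) pair
  cy4 -> i6 (mul) WAW r1
  cy5 -> i7/i8 (sub+add) pair
  cy6 -> i9 (ld) no-port MEM/BR
  cy7 -> i10/i11 (bne+or) pair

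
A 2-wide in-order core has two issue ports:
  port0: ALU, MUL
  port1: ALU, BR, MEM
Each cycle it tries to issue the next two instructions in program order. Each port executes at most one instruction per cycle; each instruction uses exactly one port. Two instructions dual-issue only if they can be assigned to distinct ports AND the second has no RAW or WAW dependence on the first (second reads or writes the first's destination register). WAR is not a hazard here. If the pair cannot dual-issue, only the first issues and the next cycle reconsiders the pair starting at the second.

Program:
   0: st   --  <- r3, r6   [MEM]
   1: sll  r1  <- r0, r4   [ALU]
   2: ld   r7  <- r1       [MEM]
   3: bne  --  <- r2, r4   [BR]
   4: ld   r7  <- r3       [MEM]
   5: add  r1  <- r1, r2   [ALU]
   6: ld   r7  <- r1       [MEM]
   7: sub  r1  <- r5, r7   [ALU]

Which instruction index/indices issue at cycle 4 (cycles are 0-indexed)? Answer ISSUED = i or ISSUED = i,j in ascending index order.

ISSUED = 6

0. st.MEM sll.ALU @i0&i1  | 2-wide
1. ld.MEM @i2  | no-port MEM/BR
2. bne.BR @i3  | no-port BR/MEM
3. ld.MEM add.ALU @i4&i5  | 2-wide
4. ld.MEM @i6  | RAW r7
5. sub.ALU @i7  | tail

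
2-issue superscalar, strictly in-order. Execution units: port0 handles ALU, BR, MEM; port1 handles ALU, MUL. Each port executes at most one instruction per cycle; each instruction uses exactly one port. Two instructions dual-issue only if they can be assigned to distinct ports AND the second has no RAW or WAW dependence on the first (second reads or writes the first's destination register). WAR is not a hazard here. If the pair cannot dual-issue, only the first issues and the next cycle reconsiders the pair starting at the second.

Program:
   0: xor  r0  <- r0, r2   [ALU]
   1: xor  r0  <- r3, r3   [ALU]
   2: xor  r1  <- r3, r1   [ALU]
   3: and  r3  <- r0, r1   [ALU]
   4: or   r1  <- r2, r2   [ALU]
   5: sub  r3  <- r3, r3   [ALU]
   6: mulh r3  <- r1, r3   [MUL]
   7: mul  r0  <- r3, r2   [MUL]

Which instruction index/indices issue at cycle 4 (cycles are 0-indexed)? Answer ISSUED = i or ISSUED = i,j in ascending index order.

  cy0 -> i0 (xor.ALU) WAW r0
  cy1 -> i1&i2 (xor.ALU xor.ALU) dual
  cy2 -> i3&i4 (and.ALU or.ALU) dual
  cy3 -> i5 (sub.ALU) RAW+WAW r3
  cy4 -> i6 (mulh.MUL) no-port MUL/MUL
  cy5 -> i7 (mul.MUL) tail

ISSUED = 6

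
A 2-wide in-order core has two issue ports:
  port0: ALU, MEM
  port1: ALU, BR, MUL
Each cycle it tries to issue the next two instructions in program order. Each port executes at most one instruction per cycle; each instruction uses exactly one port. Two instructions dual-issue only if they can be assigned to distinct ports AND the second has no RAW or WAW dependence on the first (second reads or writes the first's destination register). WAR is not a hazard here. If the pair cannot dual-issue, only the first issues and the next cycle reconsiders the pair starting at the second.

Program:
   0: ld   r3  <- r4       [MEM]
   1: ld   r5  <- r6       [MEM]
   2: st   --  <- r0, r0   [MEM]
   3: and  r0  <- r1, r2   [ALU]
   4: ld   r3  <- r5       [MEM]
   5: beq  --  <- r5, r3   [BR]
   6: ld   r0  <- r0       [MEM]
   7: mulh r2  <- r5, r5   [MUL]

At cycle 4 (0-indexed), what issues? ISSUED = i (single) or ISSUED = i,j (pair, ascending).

[0] i0  ld.MEM  -- no-port MEM/MEM
[1] i1  ld.MEM  -- no-port MEM/MEM
[2] i2/i3  st.MEM and.ALU  -- 2-wide
[3] i4  ld.MEM  -- RAW r3
[4] i5/i6  beq.BR ld.MEM  -- 2-wide
[5] i7  mulh.MUL  -- tail

ISSUED = 5,6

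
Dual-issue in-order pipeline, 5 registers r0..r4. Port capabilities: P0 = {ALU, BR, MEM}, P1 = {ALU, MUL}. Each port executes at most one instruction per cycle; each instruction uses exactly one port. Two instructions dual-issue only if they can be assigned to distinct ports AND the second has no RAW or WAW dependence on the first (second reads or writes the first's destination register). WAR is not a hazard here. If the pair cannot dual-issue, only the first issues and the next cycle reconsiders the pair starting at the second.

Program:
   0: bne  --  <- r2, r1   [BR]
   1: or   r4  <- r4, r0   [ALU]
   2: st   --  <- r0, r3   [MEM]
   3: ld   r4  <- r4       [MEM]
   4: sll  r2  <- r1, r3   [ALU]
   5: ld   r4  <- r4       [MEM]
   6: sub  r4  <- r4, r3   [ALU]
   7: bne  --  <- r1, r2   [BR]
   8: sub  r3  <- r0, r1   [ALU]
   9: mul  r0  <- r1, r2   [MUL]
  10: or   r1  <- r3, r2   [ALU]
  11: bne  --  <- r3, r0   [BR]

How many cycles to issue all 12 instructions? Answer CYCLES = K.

[0] i0&i1  bne;or  -- pair
[1] i2  st  -- no-port MEM/MEM
[2] i3&i4  ld;sll  -- pair
[3] i5  ld  -- RAW+WAW r4
[4] i6&i7  sub;bne  -- pair
[5] i8&i9  sub;mul  -- pair
[6] i10&i11  or;bne  -- pair

CYCLES = 7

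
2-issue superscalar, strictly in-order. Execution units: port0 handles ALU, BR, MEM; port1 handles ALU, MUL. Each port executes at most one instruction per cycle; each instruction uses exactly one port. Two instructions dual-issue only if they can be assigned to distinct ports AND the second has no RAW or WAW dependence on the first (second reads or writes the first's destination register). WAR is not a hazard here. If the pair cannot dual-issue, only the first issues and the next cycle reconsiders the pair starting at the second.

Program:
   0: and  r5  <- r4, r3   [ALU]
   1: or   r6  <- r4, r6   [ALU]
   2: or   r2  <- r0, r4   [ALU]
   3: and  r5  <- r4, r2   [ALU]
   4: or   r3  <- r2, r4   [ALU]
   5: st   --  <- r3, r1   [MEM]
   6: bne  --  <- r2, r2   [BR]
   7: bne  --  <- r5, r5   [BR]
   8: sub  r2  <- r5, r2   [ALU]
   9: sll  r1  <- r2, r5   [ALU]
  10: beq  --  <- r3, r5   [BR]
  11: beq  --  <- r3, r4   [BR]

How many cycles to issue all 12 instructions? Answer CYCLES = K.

  cy0 -> i0+i1 (and;or) dual
  cy1 -> i2 (or) RAW r2
  cy2 -> i3+i4 (and;or) dual
  cy3 -> i5 (st) no-port MEM/BR
  cy4 -> i6 (bne) no-port BR/BR
  cy5 -> i7+i8 (bne;sub) dual
  cy6 -> i9+i10 (sll;beq) dual
  cy7 -> i11 (beq) tail

CYCLES = 8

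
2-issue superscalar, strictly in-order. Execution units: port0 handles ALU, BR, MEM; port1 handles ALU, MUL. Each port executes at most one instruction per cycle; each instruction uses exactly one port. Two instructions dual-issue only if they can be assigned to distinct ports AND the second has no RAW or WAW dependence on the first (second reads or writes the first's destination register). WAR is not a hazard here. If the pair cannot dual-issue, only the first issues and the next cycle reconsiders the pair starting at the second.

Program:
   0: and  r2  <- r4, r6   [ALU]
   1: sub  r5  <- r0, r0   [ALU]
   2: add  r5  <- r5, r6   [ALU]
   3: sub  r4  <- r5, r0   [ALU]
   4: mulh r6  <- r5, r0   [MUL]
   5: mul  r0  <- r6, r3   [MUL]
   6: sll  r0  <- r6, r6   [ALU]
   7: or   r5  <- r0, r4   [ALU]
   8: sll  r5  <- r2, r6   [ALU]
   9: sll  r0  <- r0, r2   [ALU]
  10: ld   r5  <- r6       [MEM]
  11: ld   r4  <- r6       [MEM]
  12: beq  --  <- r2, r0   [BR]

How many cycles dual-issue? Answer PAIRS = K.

PAIRS = 3

0. and sub @i0,i1  | dual
1. add @i2  | RAW r5
2. sub mulh @i3,i4  | dual
3. mul @i5  | WAW r0
4. sll @i6  | RAW r0
5. or @i7  | WAW r5
6. sll sll @i8,i9  | dual
7. ld @i10  | no-port MEM/MEM
8. ld @i11  | no-port MEM/BR
9. beq @i12  | tail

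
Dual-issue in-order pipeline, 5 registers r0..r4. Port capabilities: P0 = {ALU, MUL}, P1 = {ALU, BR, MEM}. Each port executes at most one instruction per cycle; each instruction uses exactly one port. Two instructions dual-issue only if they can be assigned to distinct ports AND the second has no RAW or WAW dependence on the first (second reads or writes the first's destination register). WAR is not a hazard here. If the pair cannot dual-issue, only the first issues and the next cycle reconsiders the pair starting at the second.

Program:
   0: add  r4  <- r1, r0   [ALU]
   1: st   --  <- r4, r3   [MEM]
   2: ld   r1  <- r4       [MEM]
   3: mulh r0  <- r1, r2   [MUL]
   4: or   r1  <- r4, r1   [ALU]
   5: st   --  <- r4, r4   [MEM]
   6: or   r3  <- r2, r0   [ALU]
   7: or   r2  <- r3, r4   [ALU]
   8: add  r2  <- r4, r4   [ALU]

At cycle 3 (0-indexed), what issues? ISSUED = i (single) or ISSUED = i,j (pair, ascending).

ISSUED = 3,4

  cy0 -> i0 (add) RAW r4
  cy1 -> i1 (st) no-port MEM/MEM
  cy2 -> i2 (ld) RAW r1
  cy3 -> i3&i4 (mulh;or) pair
  cy4 -> i5&i6 (st;or) pair
  cy5 -> i7 (or) WAW r2
  cy6 -> i8 (add) tail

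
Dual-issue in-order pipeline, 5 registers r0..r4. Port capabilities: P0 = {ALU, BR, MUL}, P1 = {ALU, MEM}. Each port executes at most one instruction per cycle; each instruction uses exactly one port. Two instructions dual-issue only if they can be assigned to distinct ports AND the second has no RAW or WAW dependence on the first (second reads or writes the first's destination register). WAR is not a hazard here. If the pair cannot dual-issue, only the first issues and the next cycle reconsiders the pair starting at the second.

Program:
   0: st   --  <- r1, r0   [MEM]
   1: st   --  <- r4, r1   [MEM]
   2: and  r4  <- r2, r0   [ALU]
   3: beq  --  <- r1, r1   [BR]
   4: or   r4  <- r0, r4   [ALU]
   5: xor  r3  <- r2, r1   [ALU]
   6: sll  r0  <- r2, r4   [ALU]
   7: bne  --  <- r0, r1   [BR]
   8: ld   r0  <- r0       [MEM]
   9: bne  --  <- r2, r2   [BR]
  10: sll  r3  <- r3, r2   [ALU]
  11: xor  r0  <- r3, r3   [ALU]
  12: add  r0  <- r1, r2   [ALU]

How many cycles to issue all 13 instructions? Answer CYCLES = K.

#0 head=0: st i0 no-port MEM/MEM
#1 head=1: st/and i1/i2 2-wide
#2 head=3: beq/or i3/i4 2-wide
#3 head=5: xor/sll i5/i6 2-wide
#4 head=7: bne/ld i7/i8 2-wide
#5 head=9: bne/sll i9/i10 2-wide
#6 head=11: xor i11 WAW r0
#7 head=12: add i12 tail

CYCLES = 8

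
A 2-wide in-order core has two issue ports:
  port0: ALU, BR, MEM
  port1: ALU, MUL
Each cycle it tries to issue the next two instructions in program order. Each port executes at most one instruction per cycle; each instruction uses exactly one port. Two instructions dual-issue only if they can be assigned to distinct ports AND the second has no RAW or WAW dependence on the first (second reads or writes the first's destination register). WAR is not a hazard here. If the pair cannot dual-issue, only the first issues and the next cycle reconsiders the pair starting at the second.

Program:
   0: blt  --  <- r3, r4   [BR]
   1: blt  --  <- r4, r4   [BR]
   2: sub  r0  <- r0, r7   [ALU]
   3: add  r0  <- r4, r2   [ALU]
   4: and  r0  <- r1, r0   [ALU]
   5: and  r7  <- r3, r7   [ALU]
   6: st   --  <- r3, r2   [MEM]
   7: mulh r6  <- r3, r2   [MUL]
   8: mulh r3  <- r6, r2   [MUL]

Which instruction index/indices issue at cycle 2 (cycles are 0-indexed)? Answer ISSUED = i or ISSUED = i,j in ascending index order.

ISSUED = 3

t=0 i0:blt.BR ; no-port BR/BR
t=1 i1/i2:blt.BR;sub.ALU ; pair
t=2 i3:add.ALU ; RAW+WAW r0
t=3 i4/i5:and.ALU;and.ALU ; pair
t=4 i6/i7:st.MEM;mulh.MUL ; pair
t=5 i8:mulh.MUL ; tail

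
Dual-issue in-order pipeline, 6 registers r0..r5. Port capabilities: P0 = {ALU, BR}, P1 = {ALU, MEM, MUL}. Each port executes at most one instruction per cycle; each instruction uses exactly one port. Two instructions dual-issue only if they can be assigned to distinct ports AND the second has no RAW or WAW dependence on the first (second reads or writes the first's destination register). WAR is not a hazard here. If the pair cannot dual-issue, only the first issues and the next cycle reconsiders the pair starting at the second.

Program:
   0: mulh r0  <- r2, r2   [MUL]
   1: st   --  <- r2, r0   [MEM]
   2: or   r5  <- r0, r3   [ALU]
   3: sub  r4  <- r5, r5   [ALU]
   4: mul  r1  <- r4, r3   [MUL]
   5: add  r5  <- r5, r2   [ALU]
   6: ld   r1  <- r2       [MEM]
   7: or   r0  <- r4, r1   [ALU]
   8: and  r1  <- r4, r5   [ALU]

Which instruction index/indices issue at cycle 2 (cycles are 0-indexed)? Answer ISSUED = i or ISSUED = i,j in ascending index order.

ISSUED = 3

c0: i0 mulh.MUL  no-port MUL/MEM
c1: i1&i2 st.MEM/or.ALU  dual
c2: i3 sub.ALU  RAW r4
c3: i4&i5 mul.MUL/add.ALU  dual
c4: i6 ld.MEM  RAW r1
c5: i7&i8 or.ALU/and.ALU  dual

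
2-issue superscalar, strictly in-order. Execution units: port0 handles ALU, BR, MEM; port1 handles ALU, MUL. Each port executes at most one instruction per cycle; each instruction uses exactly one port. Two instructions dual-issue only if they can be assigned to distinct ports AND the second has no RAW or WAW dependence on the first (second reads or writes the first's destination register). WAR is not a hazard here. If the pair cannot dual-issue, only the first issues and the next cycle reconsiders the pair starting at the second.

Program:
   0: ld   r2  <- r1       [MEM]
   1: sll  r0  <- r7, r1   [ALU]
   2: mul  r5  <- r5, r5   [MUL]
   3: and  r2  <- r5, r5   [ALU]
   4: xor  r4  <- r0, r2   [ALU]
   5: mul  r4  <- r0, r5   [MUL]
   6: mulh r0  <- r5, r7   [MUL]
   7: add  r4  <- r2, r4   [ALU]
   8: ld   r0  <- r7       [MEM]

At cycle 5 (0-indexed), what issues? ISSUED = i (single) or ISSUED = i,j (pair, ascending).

#0 head=0: ld/sll i0/i1 2-wide
#1 head=2: mul i2 RAW r5
#2 head=3: and i3 RAW r2
#3 head=4: xor i4 WAW r4
#4 head=5: mul i5 no-port MUL/MUL
#5 head=6: mulh/add i6/i7 2-wide
#6 head=8: ld i8 tail

ISSUED = 6,7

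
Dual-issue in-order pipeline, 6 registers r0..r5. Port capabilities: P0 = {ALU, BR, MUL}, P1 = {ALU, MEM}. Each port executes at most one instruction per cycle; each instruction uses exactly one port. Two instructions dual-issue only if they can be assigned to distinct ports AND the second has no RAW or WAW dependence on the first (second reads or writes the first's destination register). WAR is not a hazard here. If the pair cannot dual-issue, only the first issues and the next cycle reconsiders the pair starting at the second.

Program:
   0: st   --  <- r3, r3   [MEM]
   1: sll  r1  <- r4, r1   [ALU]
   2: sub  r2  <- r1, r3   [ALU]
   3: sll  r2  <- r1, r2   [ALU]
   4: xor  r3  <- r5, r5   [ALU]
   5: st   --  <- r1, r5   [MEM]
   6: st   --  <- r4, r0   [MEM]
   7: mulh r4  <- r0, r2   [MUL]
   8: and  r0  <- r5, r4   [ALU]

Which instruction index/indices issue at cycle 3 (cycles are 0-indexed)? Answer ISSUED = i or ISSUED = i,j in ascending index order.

  cy0 -> i0,i1 (st.MEM;sll.ALU) dual
  cy1 -> i2 (sub.ALU) RAW+WAW r2
  cy2 -> i3,i4 (sll.ALU;xor.ALU) dual
  cy3 -> i5 (st.MEM) no-port MEM/MEM
  cy4 -> i6,i7 (st.MEM;mulh.MUL) dual
  cy5 -> i8 (and.ALU) tail

ISSUED = 5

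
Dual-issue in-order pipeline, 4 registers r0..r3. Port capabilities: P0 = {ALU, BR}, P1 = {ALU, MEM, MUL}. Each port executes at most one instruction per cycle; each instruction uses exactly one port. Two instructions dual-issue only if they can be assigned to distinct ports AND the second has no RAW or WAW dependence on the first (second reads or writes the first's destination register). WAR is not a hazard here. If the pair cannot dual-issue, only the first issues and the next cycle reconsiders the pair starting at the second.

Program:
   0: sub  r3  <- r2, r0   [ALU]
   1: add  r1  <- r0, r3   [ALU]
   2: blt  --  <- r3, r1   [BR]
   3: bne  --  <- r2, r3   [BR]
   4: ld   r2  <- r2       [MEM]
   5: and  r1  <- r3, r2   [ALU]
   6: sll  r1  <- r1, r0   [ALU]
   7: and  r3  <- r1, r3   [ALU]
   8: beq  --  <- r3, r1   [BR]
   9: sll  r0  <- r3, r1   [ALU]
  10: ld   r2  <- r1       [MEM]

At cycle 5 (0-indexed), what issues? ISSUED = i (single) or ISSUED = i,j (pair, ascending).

[0] i0  sub.ALU  -- RAW r3
[1] i1  add.ALU  -- RAW r1
[2] i2  blt.BR  -- no-port BR/BR
[3] i3&i4  bne.BR+ld.MEM  -- pair
[4] i5  and.ALU  -- RAW+WAW r1
[5] i6  sll.ALU  -- RAW r1
[6] i7  and.ALU  -- RAW r3
[7] i8&i9  beq.BR+sll.ALU  -- pair
[8] i10  ld.MEM  -- tail

ISSUED = 6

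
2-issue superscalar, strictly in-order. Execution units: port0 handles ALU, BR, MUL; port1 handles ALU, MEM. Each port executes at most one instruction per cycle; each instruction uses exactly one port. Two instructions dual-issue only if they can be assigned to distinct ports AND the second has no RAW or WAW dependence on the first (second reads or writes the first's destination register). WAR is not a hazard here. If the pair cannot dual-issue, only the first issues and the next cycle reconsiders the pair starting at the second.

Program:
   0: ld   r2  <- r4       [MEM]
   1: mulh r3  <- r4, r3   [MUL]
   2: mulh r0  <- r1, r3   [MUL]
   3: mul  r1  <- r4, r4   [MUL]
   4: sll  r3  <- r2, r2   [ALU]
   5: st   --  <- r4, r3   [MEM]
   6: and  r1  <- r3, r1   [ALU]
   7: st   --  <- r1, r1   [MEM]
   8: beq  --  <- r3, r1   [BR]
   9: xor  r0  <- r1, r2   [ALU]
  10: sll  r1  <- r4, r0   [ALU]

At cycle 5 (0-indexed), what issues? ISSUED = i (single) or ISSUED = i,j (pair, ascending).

ISSUED = 9

[0] i0&i1  ld;mulh  -- 2-wide
[1] i2  mulh  -- no-port MUL/MUL
[2] i3&i4  mul;sll  -- 2-wide
[3] i5&i6  st;and  -- 2-wide
[4] i7&i8  st;beq  -- 2-wide
[5] i9  xor  -- RAW r0
[6] i10  sll  -- tail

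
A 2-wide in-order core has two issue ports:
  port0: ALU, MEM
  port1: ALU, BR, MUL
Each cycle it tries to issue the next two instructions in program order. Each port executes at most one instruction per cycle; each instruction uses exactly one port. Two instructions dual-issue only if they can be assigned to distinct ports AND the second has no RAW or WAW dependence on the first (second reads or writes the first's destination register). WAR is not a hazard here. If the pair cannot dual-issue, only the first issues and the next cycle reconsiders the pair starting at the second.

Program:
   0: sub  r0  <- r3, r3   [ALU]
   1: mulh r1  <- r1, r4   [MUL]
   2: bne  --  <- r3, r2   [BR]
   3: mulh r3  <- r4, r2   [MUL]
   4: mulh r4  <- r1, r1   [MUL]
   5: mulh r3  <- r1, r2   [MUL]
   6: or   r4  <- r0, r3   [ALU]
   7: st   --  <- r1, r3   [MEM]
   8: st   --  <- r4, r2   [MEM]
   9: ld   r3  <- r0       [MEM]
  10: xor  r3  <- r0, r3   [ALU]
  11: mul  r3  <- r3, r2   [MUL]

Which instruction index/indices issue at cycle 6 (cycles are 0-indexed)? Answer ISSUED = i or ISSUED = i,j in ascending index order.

ISSUED = 8

t=0 i0+i1:sub;mulh ; 2-wide
t=1 i2:bne ; no-port BR/MUL
t=2 i3:mulh ; no-port MUL/MUL
t=3 i4:mulh ; no-port MUL/MUL
t=4 i5:mulh ; RAW r3
t=5 i6+i7:or;st ; 2-wide
t=6 i8:st ; no-port MEM/MEM
t=7 i9:ld ; RAW+WAW r3
t=8 i10:xor ; RAW+WAW r3
t=9 i11:mul ; tail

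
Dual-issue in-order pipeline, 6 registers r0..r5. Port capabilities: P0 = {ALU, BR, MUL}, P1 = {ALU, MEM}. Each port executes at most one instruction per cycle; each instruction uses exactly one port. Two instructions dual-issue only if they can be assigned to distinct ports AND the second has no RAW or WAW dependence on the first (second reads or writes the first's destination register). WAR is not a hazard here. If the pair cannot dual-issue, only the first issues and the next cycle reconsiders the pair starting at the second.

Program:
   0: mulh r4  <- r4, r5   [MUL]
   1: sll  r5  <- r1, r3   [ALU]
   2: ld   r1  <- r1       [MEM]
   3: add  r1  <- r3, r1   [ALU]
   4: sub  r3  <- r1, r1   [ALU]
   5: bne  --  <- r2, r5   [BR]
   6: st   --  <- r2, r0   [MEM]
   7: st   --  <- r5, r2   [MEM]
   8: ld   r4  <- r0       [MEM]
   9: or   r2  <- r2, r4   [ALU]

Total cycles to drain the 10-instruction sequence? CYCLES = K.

0. mulh.MUL;sll.ALU @i0/i1  | 2-wide
1. ld.MEM @i2  | RAW+WAW r1
2. add.ALU @i3  | RAW r1
3. sub.ALU;bne.BR @i4/i5  | 2-wide
4. st.MEM @i6  | no-port MEM/MEM
5. st.MEM @i7  | no-port MEM/MEM
6. ld.MEM @i8  | RAW r4
7. or.ALU @i9  | tail

CYCLES = 8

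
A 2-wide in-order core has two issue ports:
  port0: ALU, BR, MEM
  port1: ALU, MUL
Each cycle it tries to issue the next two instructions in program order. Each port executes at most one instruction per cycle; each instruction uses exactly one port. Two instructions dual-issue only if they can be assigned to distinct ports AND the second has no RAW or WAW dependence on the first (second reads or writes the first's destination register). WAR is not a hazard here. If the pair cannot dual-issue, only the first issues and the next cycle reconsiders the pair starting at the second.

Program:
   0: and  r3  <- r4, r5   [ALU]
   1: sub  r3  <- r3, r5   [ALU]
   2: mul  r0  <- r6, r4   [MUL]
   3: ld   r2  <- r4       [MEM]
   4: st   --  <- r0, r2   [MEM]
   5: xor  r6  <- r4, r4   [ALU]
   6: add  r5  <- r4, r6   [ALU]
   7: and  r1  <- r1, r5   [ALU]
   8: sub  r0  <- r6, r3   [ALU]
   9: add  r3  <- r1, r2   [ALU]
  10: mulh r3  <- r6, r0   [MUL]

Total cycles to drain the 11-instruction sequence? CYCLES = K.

CYCLES = 8

[0] i0  and.ALU  -- RAW+WAW r3
[1] i1+i2  sub.ALU;mul.MUL  -- 2-wide
[2] i3  ld.MEM  -- no-port MEM/MEM
[3] i4+i5  st.MEM;xor.ALU  -- 2-wide
[4] i6  add.ALU  -- RAW r5
[5] i7+i8  and.ALU;sub.ALU  -- 2-wide
[6] i9  add.ALU  -- WAW r3
[7] i10  mulh.MUL  -- tail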